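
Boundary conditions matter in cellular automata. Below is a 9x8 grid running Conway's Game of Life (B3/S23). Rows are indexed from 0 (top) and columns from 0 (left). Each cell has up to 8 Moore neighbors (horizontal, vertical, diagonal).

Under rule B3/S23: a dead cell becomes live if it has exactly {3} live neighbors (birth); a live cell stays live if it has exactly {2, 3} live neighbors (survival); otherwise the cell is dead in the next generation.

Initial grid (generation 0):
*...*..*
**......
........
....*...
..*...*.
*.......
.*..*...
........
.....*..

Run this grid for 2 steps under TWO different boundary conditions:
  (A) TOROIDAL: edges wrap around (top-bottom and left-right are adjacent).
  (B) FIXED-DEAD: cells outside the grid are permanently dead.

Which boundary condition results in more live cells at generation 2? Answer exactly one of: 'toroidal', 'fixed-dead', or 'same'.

Under TOROIDAL boundary, generation 2:
.*.....*
.*.....*
*.......
........
........
........
........
........
*.......
Population = 6

Under FIXED-DEAD boundary, generation 2:
**......
**......
........
........
........
........
........
........
........
Population = 4

Comparison: toroidal=6, fixed-dead=4 -> toroidal

Answer: toroidal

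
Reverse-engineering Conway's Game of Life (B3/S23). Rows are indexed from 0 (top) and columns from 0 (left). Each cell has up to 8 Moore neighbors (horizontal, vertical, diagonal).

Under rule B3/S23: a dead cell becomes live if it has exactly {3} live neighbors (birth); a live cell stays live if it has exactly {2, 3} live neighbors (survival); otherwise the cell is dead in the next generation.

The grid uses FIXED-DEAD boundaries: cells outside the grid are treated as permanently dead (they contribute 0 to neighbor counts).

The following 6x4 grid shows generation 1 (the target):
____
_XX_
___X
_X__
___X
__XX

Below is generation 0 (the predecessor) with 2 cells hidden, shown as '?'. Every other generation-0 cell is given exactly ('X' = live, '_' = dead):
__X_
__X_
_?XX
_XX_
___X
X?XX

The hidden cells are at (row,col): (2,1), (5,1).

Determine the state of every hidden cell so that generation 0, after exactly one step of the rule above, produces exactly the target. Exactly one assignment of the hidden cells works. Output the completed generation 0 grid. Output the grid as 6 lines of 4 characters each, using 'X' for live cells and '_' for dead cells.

Answer: __X_
__X_
__XX
_XX_
___X
X_XX

Derivation:
Hidden generation-0 cells (in order): (2,1), (5,1).
A hidden cell only influences target cells in its own 3x3 neighborhood. Try each of the 2^2 = 4 assignments, step the completed generation 0 forward once under B3/S23, and compare with the target:
  (2,1)=_ (5,1)=_ -> step reproduces the target at every cell -> ACCEPT
  (2,1)=_ (5,1)=X -> step gives (4,0)='X' but target has '_' -> reject
  (2,1)=X (5,1)=_ -> step gives (1,1)='_' but target has 'X' -> reject
  (2,1)=X (5,1)=X -> step gives (1,1)='_' but target has 'X' -> reject
Unique solution: (2,1)=dead, (5,1)=dead.
Check: live-neighbor counts of every cell in the completed generation 0:
0212
0334
1443
1244
2453
0222
Applying B3/S23 to generation 0 with these counts gives:
____
_XX_
___X
_X__
___X
__XX
which matches the target exactly.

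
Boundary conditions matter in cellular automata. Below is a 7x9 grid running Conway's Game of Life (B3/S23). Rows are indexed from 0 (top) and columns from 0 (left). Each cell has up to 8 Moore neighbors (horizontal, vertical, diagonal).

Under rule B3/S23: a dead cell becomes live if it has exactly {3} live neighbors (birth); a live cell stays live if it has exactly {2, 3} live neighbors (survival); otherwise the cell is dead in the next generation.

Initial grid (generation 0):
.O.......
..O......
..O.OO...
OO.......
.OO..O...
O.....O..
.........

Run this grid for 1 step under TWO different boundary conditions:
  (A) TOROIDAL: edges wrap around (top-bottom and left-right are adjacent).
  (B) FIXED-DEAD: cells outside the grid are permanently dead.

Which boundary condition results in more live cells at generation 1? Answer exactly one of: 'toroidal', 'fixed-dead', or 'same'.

Under TOROIDAL boundary, generation 1:
.........
.OOO.....
..OO.....
O..OOO...
..O......
.O.......
.........
Population = 11

Under FIXED-DEAD boundary, generation 1:
.........
.OOO.....
..OO.....
O..OOO...
..O......
.O.......
.........
Population = 11

Comparison: toroidal=11, fixed-dead=11 -> same

Answer: same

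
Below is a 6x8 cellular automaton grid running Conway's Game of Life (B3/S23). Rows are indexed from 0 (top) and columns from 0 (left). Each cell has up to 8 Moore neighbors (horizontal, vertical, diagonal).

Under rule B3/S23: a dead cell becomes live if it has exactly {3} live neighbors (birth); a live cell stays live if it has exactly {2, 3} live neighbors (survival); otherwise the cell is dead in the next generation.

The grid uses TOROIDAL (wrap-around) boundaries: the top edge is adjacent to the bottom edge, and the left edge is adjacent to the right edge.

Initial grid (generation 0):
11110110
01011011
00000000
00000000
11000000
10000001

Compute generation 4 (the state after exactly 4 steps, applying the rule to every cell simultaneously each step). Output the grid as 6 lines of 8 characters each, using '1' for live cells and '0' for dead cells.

Answer: 10100000
00100110
00011101
10001111
01000001
00000000

Derivation:
Simulating step by step:
Generation 0 (given above): 15 live cells
Generation 1: 11 live cells
00010100
01011011
00000000
00000000
11000001
00000010
Generation 2: 15 live cells
00110101
00111110
00000000
10000000
10000001
10000011
Generation 3: 14 live cells
11100000
00100110
00011100
10000001
01000010
01000000
Generation 4: 16 live cells
(generation 4 grid is the final answer)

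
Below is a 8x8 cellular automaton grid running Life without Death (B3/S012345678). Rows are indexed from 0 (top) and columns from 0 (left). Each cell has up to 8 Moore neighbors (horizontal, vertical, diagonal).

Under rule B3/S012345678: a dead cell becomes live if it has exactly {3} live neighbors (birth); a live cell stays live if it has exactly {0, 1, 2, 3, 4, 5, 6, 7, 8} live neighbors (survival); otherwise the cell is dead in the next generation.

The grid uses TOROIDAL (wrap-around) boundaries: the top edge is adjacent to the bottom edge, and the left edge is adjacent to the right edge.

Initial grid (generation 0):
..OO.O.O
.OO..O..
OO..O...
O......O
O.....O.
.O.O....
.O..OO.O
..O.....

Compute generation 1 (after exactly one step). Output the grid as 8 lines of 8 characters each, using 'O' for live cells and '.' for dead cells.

Answer: ..OOOOOO
.OO..OO.
OOO.O..O
O......O
OO....O.
.OOOOOOO
OO.OOO.O
OOO..O..

Derivation:
Simulating step by step:
Generation 0 (given above): 21 live cells
Generation 1: 37 live cells
(generation 1 grid is the final answer)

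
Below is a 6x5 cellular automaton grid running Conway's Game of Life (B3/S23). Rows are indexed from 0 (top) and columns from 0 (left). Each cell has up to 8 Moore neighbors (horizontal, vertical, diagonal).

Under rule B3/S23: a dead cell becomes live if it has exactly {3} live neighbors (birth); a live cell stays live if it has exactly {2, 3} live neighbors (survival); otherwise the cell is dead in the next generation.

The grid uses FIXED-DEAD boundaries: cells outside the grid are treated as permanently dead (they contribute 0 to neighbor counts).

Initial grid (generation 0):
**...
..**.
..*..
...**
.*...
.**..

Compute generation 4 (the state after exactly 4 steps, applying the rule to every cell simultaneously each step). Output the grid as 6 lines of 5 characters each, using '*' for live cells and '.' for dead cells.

Simulating step by step:
Generation 0 (given above): 10 live cells
Generation 1: 12 live cells
.**..
..**.
..*.*
..**.
.*.*.
.**..
Generation 2: 11 live cells
.***.
.....
.*..*
.*..*
.*.*.
.**..
Generation 3: 12 live cells
..*..
.*.*.
.....
**.**
**.*.
.**..
Generation 4: 15 live cells
(generation 4 grid is the final answer)

Answer: ..*..
..*..
**.**
**.**
...**
***..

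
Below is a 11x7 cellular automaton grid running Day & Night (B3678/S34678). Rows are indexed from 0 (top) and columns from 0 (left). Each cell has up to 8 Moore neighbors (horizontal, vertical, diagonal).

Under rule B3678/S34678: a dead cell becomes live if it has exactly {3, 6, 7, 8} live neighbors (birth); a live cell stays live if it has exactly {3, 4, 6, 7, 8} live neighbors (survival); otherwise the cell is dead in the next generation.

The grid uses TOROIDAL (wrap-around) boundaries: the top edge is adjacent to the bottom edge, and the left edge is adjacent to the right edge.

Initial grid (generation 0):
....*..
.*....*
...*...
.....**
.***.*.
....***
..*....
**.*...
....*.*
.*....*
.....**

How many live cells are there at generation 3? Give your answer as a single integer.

Simulating step by step:
Generation 0 (given above): 23 live cells
Generation 1: 23 live cells
*.....*
.......
*....**
...*...
*......
.*..**.
**.****
..*....
.**..*.
......*
*....*.
Generation 2: 21 live cells
......*
.....*.
.......
*......
....*..
.*****.
**.****
..*....
.......
**...**
*......
Generation 3: 26 live cells
.......
.......
.......
.......
.**.**.
.**.*..
***..**
**.****
**....*
*.....*
**...*.
Population at generation 3: 26

Answer: 26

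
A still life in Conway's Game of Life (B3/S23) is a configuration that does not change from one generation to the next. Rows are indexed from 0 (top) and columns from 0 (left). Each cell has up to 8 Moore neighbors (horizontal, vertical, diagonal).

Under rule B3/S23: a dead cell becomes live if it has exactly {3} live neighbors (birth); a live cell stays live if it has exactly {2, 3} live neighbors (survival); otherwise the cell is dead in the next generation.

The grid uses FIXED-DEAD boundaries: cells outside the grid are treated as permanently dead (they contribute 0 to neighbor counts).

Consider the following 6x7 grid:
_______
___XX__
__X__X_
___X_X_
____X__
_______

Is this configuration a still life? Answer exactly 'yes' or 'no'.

Compute generation 1 and compare to generation 0 (given above):
Generation 1:
_______
___XX__
__X__X_
___X_X_
____X__
_______
The grids are IDENTICAL -> still life.

Answer: yes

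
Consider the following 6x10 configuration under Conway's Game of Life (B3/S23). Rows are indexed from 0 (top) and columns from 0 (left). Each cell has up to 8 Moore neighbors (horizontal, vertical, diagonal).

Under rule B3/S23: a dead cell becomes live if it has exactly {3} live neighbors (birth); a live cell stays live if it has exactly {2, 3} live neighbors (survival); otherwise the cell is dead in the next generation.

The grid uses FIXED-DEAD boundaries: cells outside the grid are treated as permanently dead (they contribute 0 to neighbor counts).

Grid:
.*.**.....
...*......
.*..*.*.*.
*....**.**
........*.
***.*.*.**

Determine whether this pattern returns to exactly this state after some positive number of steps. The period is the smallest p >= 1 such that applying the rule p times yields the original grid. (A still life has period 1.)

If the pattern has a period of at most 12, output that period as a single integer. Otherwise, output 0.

Answer: 0

Derivation:
Simulating and comparing each generation to the original:
Gen 0 (original, given above): 21 live cells
Gen 1: 19 live cells, differs from original
Gen 2: 16 live cells, differs from original
Gen 3: 16 live cells, differs from original
Gen 4: 16 live cells, differs from original
Gen 5: 16 live cells, differs from original
Gen 6: 8 live cells, differs from original
Gen 7: 10 live cells, differs from original
Gen 8: 9 live cells, differs from original
Gen 9: 9 live cells, differs from original
Gen 10: 7 live cells, differs from original
Gen 11: 9 live cells, differs from original
Gen 12: 8 live cells, differs from original
No period found within 12 steps.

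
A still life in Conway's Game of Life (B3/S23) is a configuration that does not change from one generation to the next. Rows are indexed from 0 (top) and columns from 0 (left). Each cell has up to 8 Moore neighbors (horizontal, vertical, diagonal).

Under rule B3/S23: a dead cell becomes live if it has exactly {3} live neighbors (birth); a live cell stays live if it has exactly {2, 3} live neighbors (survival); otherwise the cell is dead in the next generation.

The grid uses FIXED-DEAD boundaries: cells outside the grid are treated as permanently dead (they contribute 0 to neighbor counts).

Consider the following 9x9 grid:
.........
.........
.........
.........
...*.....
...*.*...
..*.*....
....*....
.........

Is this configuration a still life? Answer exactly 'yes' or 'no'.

Compute generation 1 and compare to generation 0 (given above):
Generation 1:
.........
.........
.........
.........
....*....
..**.....
....**...
...*.....
.........
Cell (4,3) differs: gen0=1 vs gen1=0 -> NOT a still life.

Answer: no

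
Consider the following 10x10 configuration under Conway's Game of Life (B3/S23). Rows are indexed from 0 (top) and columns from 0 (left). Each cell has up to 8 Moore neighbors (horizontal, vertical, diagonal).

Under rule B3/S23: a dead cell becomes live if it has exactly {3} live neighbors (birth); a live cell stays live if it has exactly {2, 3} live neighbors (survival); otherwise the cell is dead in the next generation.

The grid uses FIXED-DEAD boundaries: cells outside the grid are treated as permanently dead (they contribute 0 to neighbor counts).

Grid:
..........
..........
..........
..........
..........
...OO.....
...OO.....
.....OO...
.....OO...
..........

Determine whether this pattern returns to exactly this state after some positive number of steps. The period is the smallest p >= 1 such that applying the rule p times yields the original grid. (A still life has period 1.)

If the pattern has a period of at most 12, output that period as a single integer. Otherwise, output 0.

Answer: 2

Derivation:
Simulating and comparing each generation to the original:
Gen 0 (original, given above): 8 live cells
Gen 1: 6 live cells, differs from original
Gen 2: 8 live cells, MATCHES original -> period = 2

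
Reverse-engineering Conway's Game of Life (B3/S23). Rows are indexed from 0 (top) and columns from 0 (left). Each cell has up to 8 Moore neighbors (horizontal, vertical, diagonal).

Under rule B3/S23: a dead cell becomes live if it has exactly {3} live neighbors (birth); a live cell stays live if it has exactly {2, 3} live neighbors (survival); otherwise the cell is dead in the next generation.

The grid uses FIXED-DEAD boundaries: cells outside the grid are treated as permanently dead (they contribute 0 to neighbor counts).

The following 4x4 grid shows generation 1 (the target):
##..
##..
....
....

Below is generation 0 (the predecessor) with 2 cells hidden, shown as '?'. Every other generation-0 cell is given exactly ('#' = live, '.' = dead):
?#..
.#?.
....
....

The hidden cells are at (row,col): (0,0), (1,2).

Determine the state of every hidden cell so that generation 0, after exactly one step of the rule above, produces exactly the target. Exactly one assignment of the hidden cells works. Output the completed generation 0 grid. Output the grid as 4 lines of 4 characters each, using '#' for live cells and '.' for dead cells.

Answer: ##..
.#..
....
....

Derivation:
Hidden generation-0 cells (in order): (0,0), (1,2).
A hidden cell only influences target cells in its own 3x3 neighborhood. Try each of the 2^2 = 4 assignments, step the completed generation 0 forward once under B3/S23, and compare with the target:
  (0,0)=. (1,2)=. -> step gives (0,0)='.' but target has '#' -> reject
  (0,0)=. (1,2)=# -> step gives (0,0)='.' but target has '#' -> reject
  (0,0)=# (1,2)=. -> step reproduces the target at every cell -> ACCEPT
  (0,0)=# (1,2)=# -> step gives (0,2)='#' but target has '.' -> reject
Unique solution: (0,0)=live, (1,2)=dead.
Check: live-neighbor counts of every cell in the completed generation 0:
2220
3220
1110
0000
Applying B3/S23 to generation 0 with these counts gives:
##..
##..
....
....
which matches the target exactly.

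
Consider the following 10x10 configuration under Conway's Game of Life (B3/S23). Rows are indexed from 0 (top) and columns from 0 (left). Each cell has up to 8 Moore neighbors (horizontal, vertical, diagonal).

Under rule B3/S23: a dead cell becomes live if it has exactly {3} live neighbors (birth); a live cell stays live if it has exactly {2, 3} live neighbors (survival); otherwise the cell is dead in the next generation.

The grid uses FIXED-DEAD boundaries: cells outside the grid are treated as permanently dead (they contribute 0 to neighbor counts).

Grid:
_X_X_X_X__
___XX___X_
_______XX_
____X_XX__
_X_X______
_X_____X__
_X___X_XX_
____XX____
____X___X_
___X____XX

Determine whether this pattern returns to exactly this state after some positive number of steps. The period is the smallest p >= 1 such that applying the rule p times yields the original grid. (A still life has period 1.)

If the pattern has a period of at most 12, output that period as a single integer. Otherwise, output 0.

Simulating and comparing each generation to the original:
Gen 0 (original, given above): 27 live cells
Gen 1: 39 live cells, differs from original
Gen 2: 18 live cells, differs from original
Gen 3: 12 live cells, differs from original
Gen 4: 9 live cells, differs from original
Gen 5: 3 live cells, differs from original
Gen 6: 2 live cells, differs from original
Gen 7: 0 live cells, differs from original
Gen 8: 0 live cells, differs from original
Gen 9: 0 live cells, differs from original
Gen 10: 0 live cells, differs from original
Gen 11: 0 live cells, differs from original
Gen 12: 0 live cells, differs from original
No period found within 12 steps.

Answer: 0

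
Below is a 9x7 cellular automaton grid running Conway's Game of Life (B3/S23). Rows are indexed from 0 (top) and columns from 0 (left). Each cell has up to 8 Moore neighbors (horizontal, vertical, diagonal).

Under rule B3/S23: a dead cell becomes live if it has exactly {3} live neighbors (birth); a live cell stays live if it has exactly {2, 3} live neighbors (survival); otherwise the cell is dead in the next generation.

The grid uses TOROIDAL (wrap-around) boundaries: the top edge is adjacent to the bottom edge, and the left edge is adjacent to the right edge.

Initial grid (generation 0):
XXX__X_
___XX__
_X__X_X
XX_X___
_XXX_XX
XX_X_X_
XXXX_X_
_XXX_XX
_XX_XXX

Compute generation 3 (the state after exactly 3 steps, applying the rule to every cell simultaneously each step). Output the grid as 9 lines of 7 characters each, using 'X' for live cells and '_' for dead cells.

Simulating step by step:
Generation 0 (given above): 36 live cells
Generation 1: 12 live cells
X______
___XX_X
_X__XX_
___X___
___X_X_
_____X_
_____X_
_______
_______
Generation 2: 11 live cells
_______
X__XX_X
__X__X_
__XX_X_
_______
_____XX
_______
_______
_______
Generation 3: 13 live cells
(generation 3 grid is the final answer)

Answer: _______
___XXXX
_XX__X_
__XXX__
____XXX
_______
_______
_______
_______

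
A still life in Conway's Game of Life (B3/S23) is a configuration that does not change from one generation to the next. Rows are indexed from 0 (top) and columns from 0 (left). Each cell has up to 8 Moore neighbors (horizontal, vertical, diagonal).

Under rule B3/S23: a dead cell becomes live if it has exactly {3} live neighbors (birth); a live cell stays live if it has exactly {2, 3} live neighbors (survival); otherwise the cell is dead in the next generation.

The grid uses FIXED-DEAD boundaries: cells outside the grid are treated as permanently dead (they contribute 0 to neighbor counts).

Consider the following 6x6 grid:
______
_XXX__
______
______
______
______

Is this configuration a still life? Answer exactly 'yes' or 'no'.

Answer: no

Derivation:
Compute generation 1 and compare to generation 0 (given above):
Generation 1:
__X___
__X___
__X___
______
______
______
Cell (0,2) differs: gen0=0 vs gen1=1 -> NOT a still life.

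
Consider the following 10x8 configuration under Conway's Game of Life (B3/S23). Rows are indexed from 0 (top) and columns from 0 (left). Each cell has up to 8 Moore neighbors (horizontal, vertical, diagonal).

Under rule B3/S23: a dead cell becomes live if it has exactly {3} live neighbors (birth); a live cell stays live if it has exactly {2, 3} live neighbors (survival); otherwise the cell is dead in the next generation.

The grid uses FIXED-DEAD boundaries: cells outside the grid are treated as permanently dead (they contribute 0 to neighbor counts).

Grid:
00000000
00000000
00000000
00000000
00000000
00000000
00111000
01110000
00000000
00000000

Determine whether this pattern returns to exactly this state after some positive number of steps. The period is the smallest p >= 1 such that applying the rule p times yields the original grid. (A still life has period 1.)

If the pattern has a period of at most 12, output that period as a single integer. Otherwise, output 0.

Simulating and comparing each generation to the original:
Gen 0 (original, given above): 6 live cells
Gen 1: 6 live cells, differs from original
Gen 2: 6 live cells, MATCHES original -> period = 2

Answer: 2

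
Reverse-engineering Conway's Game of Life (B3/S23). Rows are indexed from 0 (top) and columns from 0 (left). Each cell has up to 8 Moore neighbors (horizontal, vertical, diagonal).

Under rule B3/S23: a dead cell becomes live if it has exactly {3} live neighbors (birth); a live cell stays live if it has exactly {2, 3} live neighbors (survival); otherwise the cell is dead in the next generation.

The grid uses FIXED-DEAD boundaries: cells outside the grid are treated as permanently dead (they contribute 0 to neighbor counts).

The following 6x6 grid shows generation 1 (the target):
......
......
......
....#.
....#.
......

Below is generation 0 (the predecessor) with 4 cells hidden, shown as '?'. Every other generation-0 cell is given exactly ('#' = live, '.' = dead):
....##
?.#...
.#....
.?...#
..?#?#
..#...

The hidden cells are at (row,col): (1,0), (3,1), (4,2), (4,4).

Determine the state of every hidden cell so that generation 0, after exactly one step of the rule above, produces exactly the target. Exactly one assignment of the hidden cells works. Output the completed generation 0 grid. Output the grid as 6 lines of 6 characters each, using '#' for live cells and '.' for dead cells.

Answer: ....##
..#...
.#....
.....#
...#.#
..#...

Derivation:
Hidden generation-0 cells (in order): (1,0), (3,1), (4,2), (4,4).
A hidden cell only influences target cells in its own 3x3 neighborhood. Try each of the 2^4 = 16 assignments, step the completed generation 0 forward once under B3/S23, and compare with the target:
  (1,0)=. (3,1)=. (4,2)=. (4,4)=. -> step reproduces the target at every cell -> ACCEPT
  (1,0)=. (3,1)=. (4,2)=. (4,4)=# -> step gives (3,4)='.' but target has '#' -> reject
  (1,0)=. (3,1)=. (4,2)=# (4,4)=. -> step gives (3,2)='#' but target has '.' -> reject
  (1,0)=. (3,1)=. (4,2)=# (4,4)=# -> step gives (3,2)='#' but target has '.' -> reject
  (1,0)=. (3,1)=# (4,2)=. (4,4)=. -> step gives (2,1)='#' but target has '.' -> reject
  (1,0)=. (3,1)=# (4,2)=. (4,4)=# -> step gives (2,1)='#' but target has '.' -> reject
  (1,0)=. (3,1)=# (4,2)=# (4,4)=. -> step gives (2,1)='#' but target has '.' -> reject
  (1,0)=. (3,1)=# (4,2)=# (4,4)=# -> step gives (2,1)='#' but target has '.' -> reject
  (1,0)=# (3,1)=. (4,2)=. (4,4)=. -> step gives (1,1)='#' but target has '.' -> reject
  (1,0)=# (3,1)=. (4,2)=. (4,4)=# -> step gives (1,1)='#' but target has '.' -> reject
  (1,0)=# (3,1)=. (4,2)=# (4,4)=. -> step gives (1,1)='#' but target has '.' -> reject
  (1,0)=# (3,1)=. (4,2)=# (4,4)=# -> step gives (1,1)='#' but target has '.' -> reject
  (1,0)=# (3,1)=# (4,2)=. (4,4)=. -> step gives (1,1)='#' but target has '.' -> reject
  (1,0)=# (3,1)=# (4,2)=. (4,4)=# -> step gives (1,1)='#' but target has '.' -> reject
  (1,0)=# (3,1)=# (4,2)=# (4,4)=. -> step gives (1,1)='#' but target has '.' -> reject
  (1,0)=# (3,1)=# (4,2)=# (4,4)=# -> step gives (1,1)='#' but target has '.' -> reject
Unique solution: (1,0)=dead, (3,1)=dead, (4,2)=dead, (4,4)=dead.
Check: live-neighbor counts of every cell in the completed generation 0:
011211
121222
112111
112131
012131
011221
Applying B3/S23 to generation 0 with these counts gives:
......
......
......
....#.
....#.
......
which matches the target exactly.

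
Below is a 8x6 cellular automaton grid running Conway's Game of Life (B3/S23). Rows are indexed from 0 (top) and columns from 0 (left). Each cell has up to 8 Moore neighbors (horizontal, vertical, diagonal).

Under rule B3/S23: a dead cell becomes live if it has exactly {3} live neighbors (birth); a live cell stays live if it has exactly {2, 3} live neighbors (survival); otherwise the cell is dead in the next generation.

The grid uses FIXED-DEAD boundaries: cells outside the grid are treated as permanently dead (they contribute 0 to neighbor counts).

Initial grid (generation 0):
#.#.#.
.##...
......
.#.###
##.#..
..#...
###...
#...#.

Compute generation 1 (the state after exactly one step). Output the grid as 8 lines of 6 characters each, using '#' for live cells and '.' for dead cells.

Simulating step by step:
Generation 0 (given above): 18 live cells
Generation 1: 20 live cells
(generation 1 grid is the final answer)

Answer: ..##..
.###..
.#.##.
##.##.
##.#..
...#..
#.##..
#.....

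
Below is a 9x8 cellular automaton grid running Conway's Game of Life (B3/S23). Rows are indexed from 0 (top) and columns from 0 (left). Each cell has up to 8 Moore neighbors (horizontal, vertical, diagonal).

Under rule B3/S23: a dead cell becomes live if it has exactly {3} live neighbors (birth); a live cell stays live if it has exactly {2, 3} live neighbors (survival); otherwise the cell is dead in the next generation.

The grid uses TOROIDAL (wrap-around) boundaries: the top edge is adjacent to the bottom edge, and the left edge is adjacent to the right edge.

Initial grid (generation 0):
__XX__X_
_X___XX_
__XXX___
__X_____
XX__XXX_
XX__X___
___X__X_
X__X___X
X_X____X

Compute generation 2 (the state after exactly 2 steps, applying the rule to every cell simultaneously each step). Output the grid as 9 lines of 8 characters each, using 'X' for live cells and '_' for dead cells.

Answer: X_XXX___
X______X
_X_XXXX_
X_____X_
X____XXX
______X_
________
X___XX__
X___X_X_

Derivation:
Simulating step by step:
Generation 0 (given above): 26 live cells
Generation 1: 38 live cells
X_XX_XX_
_X___XX_
_XXXXX__
__X_____
X_XXXX_X
XXXXX_X_
_XXXX___
XXXX__X_
X_X___X_
Generation 2: 24 live cells
(generation 2 grid is the final answer)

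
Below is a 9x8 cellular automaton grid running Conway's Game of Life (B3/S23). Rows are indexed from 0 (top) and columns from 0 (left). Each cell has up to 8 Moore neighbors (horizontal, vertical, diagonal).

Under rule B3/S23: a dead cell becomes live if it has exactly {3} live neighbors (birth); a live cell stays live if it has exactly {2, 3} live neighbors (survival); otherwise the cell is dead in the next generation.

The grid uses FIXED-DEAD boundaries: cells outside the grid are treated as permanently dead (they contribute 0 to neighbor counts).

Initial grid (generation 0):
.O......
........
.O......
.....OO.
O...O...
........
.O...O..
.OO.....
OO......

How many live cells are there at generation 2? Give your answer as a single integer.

Answer: 6

Derivation:
Simulating step by step:
Generation 0 (given above): 12 live cells
Generation 1: 8 live cells
........
........
........
.....O..
.....O..
........
.OO.....
..O.....
OOO.....
Generation 2: 6 live cells
........
........
........
........
........
........
.OO.....
O..O....
.OO.....
Population at generation 2: 6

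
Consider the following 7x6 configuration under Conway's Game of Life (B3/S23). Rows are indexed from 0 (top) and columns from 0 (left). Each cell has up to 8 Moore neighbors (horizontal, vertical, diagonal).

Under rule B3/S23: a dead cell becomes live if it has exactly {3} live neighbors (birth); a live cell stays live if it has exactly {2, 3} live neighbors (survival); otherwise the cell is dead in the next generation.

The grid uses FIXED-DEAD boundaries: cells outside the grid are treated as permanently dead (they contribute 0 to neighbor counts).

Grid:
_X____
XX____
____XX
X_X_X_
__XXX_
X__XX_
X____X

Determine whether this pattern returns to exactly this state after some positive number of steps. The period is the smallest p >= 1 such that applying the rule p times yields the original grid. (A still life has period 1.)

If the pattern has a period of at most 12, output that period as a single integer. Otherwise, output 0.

Answer: 0

Derivation:
Simulating and comparing each generation to the original:
Gen 0 (original, given above): 16 live cells
Gen 1: 16 live cells, differs from original
Gen 2: 16 live cells, differs from original
Gen 3: 15 live cells, differs from original
Gen 4: 16 live cells, differs from original
Gen 5: 13 live cells, differs from original
Gen 6: 17 live cells, differs from original
Gen 7: 13 live cells, differs from original
Gen 8: 12 live cells, differs from original
Gen 9: 12 live cells, differs from original
Gen 10: 10 live cells, differs from original
Gen 11: 6 live cells, differs from original
Gen 12: 4 live cells, differs from original
No period found within 12 steps.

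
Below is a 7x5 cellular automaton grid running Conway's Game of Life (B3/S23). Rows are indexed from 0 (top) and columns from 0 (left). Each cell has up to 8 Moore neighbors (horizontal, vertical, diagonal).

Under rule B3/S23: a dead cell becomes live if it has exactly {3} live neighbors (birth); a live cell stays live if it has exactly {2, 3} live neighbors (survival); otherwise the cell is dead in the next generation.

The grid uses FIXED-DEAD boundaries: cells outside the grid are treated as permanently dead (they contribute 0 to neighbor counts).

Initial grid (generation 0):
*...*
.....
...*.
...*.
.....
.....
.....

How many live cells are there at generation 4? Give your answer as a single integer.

Answer: 0

Derivation:
Simulating step by step:
Generation 0 (given above): 4 live cells
Generation 1: 0 live cells
.....
.....
.....
.....
.....
.....
.....
Generation 2: 0 live cells
.....
.....
.....
.....
.....
.....
.....
Generation 3: 0 live cells
.....
.....
.....
.....
.....
.....
.....
Generation 4: 0 live cells
.....
.....
.....
.....
.....
.....
.....
Population at generation 4: 0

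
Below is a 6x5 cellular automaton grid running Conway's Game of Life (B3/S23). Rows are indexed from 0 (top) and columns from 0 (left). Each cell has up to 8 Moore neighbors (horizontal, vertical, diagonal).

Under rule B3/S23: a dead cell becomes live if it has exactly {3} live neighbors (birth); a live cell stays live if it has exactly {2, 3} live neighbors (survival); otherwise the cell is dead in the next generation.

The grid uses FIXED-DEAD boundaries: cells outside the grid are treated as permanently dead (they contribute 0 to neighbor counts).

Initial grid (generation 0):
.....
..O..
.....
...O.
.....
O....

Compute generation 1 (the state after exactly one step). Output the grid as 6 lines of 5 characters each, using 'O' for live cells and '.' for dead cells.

Answer: .....
.....
.....
.....
.....
.....

Derivation:
Simulating step by step:
Generation 0 (given above): 3 live cells
Generation 1: 0 live cells
(generation 1 grid is the final answer)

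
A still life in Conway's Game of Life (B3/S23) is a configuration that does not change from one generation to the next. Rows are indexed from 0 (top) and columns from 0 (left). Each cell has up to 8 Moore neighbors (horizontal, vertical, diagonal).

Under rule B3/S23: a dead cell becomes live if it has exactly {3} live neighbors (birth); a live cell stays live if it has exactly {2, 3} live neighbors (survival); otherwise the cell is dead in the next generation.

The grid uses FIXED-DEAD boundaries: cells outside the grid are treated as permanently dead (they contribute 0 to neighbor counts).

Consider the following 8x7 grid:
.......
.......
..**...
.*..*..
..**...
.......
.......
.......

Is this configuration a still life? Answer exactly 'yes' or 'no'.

Compute generation 1 and compare to generation 0 (given above):
Generation 1:
.......
.......
..**...
.*..*..
..**...
.......
.......
.......
The grids are IDENTICAL -> still life.

Answer: yes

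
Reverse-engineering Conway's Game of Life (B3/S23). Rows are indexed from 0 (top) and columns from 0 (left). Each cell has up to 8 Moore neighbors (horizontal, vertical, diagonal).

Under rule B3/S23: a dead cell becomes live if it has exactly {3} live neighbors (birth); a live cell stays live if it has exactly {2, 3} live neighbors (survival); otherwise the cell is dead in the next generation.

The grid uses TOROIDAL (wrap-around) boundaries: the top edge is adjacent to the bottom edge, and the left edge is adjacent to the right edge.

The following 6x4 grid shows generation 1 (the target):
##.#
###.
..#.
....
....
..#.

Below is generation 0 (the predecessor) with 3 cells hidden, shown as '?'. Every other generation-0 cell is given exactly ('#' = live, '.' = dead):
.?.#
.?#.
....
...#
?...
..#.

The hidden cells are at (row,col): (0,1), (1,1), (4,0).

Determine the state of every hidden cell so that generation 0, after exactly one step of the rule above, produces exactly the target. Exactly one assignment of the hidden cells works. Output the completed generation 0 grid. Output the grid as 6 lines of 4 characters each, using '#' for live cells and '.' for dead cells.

Answer: .#.#
.##.
....
...#
....
..#.

Derivation:
Hidden generation-0 cells (in order): (0,1), (1,1), (4,0).
A hidden cell only influences target cells in its own 3x3 neighborhood. Try each of the 2^3 = 8 assignments, step the completed generation 0 forward once under B3/S23, and compare with the target:
  (0,1)=. (1,1)=. (4,0)=. -> step gives (0,0)='.' but target has '#' -> reject
  (0,1)=. (1,1)=. (4,0)=# -> step gives (0,0)='.' but target has '#' -> reject
  (0,1)=. (1,1)=# (4,0)=. -> step gives (0,0)='.' but target has '#' -> reject
  (0,1)=. (1,1)=# (4,0)=# -> step gives (0,0)='.' but target has '#' -> reject
  (0,1)=# (1,1)=. (4,0)=. -> step gives (0,0)='.' but target has '#' -> reject
  (0,1)=# (1,1)=. (4,0)=# -> step gives (0,0)='.' but target has '#' -> reject
  (0,1)=# (1,1)=# (4,0)=. -> step reproduces the target at every cell -> ACCEPT
  (0,1)=# (1,1)=# (4,0)=# -> step gives (4,3)='#' but target has '.' -> reject
Unique solution: (0,1)=live, (1,1)=live, (4,0)=dead.
Check: live-neighbor counts of every cell in the completed generation 0:
3352
3232
2232
1010
1122
2222
Applying B3/S23 to generation 0 with these counts gives:
##.#
###.
..#.
....
....
..#.
which matches the target exactly.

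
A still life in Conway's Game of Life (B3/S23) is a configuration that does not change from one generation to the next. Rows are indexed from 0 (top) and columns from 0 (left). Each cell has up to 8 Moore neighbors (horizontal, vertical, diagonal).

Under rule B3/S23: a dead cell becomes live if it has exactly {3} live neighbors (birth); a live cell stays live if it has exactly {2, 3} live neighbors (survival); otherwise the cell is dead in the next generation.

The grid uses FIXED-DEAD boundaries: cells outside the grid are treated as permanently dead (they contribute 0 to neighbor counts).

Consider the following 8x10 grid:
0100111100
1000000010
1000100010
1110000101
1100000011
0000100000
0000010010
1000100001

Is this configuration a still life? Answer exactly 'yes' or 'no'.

Compute generation 1 and compare to generation 0 (given above):
Generation 1:
0000011100
1100101010
1000000111
0010000101
1010000011
0000000011
0000110000
0000000000
Cell (0,1) differs: gen0=1 vs gen1=0 -> NOT a still life.

Answer: no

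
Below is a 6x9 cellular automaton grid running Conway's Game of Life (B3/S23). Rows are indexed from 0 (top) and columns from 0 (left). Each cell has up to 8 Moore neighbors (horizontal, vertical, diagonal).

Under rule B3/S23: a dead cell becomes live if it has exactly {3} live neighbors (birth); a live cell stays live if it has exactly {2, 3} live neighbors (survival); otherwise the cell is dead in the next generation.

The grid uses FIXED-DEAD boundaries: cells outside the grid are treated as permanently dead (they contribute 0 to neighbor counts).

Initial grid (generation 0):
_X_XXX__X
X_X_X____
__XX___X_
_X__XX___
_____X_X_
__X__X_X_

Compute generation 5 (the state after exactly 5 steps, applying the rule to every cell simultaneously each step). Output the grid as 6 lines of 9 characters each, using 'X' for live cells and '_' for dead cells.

Simulating step by step:
Generation 0 (given above): 19 live cells
Generation 1: 13 live cells
_XXXXX___
_____X___
__X__X___
__XXXX___
_____X___
_________
Generation 2: 16 live cells
__XXXX___
_X___XX__
__X__XX__
__XX_XX__
___X_X___
_________
Generation 3: 16 live cells
__XXXXX__
_X_______
_XXX___X_
__XX_____
__XX_XX__
_________
Generation 4: 13 live cells
__XXXX___
_X___XX__
_X_X_____
______X__
__XXX____
_________
Generation 5: 14 live cells
(generation 5 grid is the final answer)

Answer: __XXXXX__
_X___XX__
__X__XX__
____X____
___X_____
___X_____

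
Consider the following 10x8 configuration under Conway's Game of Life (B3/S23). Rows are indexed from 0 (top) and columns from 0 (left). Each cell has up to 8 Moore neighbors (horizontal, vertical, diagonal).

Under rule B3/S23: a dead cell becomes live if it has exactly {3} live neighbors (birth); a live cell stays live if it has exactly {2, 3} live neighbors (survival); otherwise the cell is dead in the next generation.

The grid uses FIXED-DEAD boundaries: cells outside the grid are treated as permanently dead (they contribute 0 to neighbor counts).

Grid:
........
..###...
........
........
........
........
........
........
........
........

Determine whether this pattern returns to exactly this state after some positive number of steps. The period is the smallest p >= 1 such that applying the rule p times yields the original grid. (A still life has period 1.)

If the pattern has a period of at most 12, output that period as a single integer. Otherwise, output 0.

Answer: 2

Derivation:
Simulating and comparing each generation to the original:
Gen 0 (original, given above): 3 live cells
Gen 1: 3 live cells, differs from original
Gen 2: 3 live cells, MATCHES original -> period = 2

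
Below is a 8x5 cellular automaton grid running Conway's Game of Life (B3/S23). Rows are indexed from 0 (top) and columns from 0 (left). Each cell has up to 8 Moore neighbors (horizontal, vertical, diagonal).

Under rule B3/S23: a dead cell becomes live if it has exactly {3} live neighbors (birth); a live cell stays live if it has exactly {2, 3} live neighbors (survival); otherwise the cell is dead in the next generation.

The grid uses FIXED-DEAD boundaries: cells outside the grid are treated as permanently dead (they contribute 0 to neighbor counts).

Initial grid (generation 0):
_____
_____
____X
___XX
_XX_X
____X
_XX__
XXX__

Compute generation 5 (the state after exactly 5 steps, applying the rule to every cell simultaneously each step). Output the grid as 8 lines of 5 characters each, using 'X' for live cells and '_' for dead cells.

Simulating step by step:
Generation 0 (given above): 12 live cells
Generation 1: 11 live cells
_____
_____
___XX
__X_X
__X_X
_____
X_XX_
X_X__
Generation 2: 10 live cells
_____
_____
___XX
__X_X
_____
_XX__
__XX_
__XX_
Generation 3: 11 live cells
_____
_____
___XX
____X
_XXX_
_XXX_
_____
__XX_
Generation 4: 8 live cells
_____
_____
___XX
____X
_X__X
_X_X_
_X___
_____
Generation 5: 9 live cells
(generation 5 grid is the final answer)

Answer: _____
_____
___XX
____X
__XXX
XX___
__X__
_____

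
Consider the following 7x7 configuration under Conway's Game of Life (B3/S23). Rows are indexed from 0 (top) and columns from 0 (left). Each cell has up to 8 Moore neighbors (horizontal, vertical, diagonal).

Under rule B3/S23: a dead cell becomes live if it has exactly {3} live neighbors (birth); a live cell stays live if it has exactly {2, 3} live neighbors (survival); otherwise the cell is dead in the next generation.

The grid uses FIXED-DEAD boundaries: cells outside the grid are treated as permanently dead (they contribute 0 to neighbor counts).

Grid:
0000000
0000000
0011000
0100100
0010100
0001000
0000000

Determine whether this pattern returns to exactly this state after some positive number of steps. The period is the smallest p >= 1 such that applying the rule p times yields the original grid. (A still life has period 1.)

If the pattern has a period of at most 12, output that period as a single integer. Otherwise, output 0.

Answer: 1

Derivation:
Simulating and comparing each generation to the original:
Gen 0 (original, given above): 7 live cells
Gen 1: 7 live cells, MATCHES original -> period = 1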